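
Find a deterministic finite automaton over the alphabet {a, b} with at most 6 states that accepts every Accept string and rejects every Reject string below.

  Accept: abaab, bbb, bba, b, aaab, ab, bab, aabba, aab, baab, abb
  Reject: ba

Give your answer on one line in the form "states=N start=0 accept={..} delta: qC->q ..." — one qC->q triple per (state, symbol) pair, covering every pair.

Fold the examples into a partial DFA from state 0: repeatedly fix the first undefined (state, symbol) met by the shortest-then-alphabetical prefix, trying targets in increasing order and rejecting any under which an Accept and a Reject string meet in one state with the same remainder; add a state when all current targets are rejected. Accepting states are where Accept strings end.
a: 0a undefined. 0a->0: ok.
b: 0b undefined. 0b->0: no, abaab/ba meet in 0. Open state 1: 0b->1.
ba: 1a undefined. 1a->0: ok.
bb: 1b undefined. 1b->0: no, bba/ba meet in 0. 1b->1: no, bba/ba meet in 0. Open state 2: 1b->2.
bba: 2a undefined. 2a->0: no, bba/ba meet in 0. 2a->1: ok.
bbb: 2b undefined. 2b->0: no, bbb/ba meet in 0. 2b->1: ok.
All examples now run through 3 states with every (state, symbol) defined. Accept strings end in {1,2}, Reject strings end in {0}; accept={1,2}.

states=3 start=0 accept={1,2} delta: 0a->0 0b->1 1a->0 1b->2 2a->1 2b->1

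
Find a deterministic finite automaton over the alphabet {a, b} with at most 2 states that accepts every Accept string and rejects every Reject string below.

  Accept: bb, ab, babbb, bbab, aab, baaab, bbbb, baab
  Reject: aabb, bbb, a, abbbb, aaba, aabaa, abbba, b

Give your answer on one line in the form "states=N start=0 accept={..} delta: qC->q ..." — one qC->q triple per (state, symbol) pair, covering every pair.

State merging on the prefix tree: take the shortest (then alphabetical) example prefix whose next move is undefined and point that move at state 0, else 1, else 2, ...; a target is out if some Accept/Reject pair would then sit in one state with the same input left (inseparable). If every existing state is out, open a new one.
a: 0a undefined. 0a->0: no, bb/aabb meet in 0 with "bb" left. Open state 1: 0a->1.
b: 0b undefined. 0b->0: no, bb/bbb meet in 0. 0b->1: ok.
aa: 1a undefined. 1a->0: no, bb/aabb meet in 1 with "b" left. 1a->1: ok.
ab: 1b undefined. 1b->0: ok.
All examples now run through 2 states with every (state, symbol) defined. Accept strings end in {0}, Reject strings end in {1}; accept={0}.

states=2 start=0 accept={0} delta: 0a->1 0b->1 1a->1 1b->0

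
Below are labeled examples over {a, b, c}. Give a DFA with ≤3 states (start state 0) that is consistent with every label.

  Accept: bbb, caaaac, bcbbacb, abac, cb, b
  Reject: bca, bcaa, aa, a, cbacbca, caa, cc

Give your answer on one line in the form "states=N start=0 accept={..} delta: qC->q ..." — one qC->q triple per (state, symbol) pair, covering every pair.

State merging on the prefix tree: take the shortest (then alphabetical) example prefix whose next move is undefined and point that move at state 0, else 1, else 2, ...; a target is out if some Accept/Reject pair would then sit in one state with the same input left (inseparable). If every existing state is out, open a new one.
a: 0a undefined. 0a->0: ok.
b: 0b undefined. 0b->0: no, bbb/aa meet in 0. Open state 1: 0b->1.
c: 0c undefined. 0c->0: no, caaaac/aa meet in 0. 0c->1: ok.
bb: 1b undefined. 1b->0: no, cb/aa meet in 0. 1b->1: ok.
bc: 1c undefined. 1c->0: ok.
ca: 1a undefined. 1a->0: ok.
All examples now run through 2 states with every (state, symbol) defined. Accept strings end in {1}, Reject strings end in {0}; accept={1}.

states=2 start=0 accept={1} delta: 0a->0 0b->1 0c->1 1a->0 1b->1 1c->0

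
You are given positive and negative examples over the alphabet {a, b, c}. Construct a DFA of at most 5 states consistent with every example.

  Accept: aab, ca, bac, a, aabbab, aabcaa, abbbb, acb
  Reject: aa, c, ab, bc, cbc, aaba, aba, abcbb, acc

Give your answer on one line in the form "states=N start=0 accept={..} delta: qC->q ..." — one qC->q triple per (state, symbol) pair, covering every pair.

states=4 start=0 accept={1,3} delta: 0a->1 0b->0 0c->0 1a->2 1b->2 1c->3 2a->2 2b->1 2c->0 3a->0 3b->1 3c->0

Grow the machine one transition at a time. Run the examples from 0; the earliest place one falls off (shortest prefix, ties alphabetical) gets sent to the lowest-numbered state that keeps every Accept/Reject pair distinguishable — a pair clashes when both reach the same state with identical unread suffix — and to a fresh state only if none does.
a: 0a undefined. 0a->0: no, aab/ab meet in 0 with "b" left. Open state 1: 0a->1.
b: 0b undefined. 0b->0: ok.
c: 0c undefined. 0c->0: ok.
aa: 1a undefined. 1a->0: no, aab/aa meet in 0. 1a->1: no, aab/ab meet in 1 with "b" left. Open state 2: 1a->2.
ab: 1b undefined. 1b->0: no, ca/aba meet in 1. 1b->1: no, ca/ab meet in 1. 1b->2: ok.
ac: 1c undefined. 1c->0: no, bac/c meet in 0. 1c->1: no, ca/acc meet in 1. 1c->2: no, bac/aa meet in 2. Open state 3: 1c->3.
aab: 2b undefined. 2b->0: no, aab/c meet in 0. 2b->1: ok.
aba: 2a undefined. 2a->0: no, aabbab/c meet in 0. 2a->1: no, aab/aba meet in 1. 2a->2: ok.
abc: 2c undefined. 2c->0: ok.
acb: 3b undefined. 3b->0: no, acb/c meet in 0. 3b->1: ok.
acc: 3c undefined. 3c->0: ok.
aabca: 3a undefined. 3a->0: ok.
All examples now run through 4 states with every (state, symbol) defined. Accept strings end in {1,3}, Reject strings end in {0,2}; accept={1,3}.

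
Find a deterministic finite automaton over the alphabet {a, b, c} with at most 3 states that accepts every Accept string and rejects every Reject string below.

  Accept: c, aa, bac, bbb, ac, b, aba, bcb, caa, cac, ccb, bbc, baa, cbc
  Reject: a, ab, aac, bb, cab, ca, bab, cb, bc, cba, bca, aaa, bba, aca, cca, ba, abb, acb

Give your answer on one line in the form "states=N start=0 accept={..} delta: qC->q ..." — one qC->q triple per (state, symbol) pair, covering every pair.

Grow the machine one transition at a time. Run the examples from 0; the earliest place one falls off (shortest prefix, ties alphabetical) gets sent to the lowest-numbered state that keeps every Accept/Reject pair distinguishable — a pair clashes when both reach the same state with identical unread suffix — and to a fresh state only if none does.
a: 0a undefined. 0a->0: no, c/aac meet in 0 with "c" left. Open state 1: 0a->1.
b: 0b undefined. 0b->0: no, c/bc meet in 0 with "c" left. 0b->1: no, aa/ba meet in 1 with "a" left. Open state 2: 0b->2.
c: 0c undefined. 0c->0: no, b/cb meet in 2. 0c->1: no, c/a meet in 1. 0c->2: ok.
aa: 1a undefined. 1a->0: no, c/aac meet in 2. 1a->1: no, aa/a meet in 1. 1a->2: ok.
ab: 1b undefined. 1b->0: no, c/abb meet in 2. 1b->1: ok.
ac: 1c undefined. 1c->0: no, c/acb meet in 2. 1c->1: no, c/aca meet in 2. 1c->2: ok.
ba: 2a undefined. 2a->0: no, c/cab meet in 2. 2a->1: ok.
bb: 2b undefined. 2b->0: ok.
bc: 2c undefined. 2c->0: ok.
All examples now run through 3 states with every (state, symbol) defined. Accept strings end in {2}, Reject strings end in {0,1}; accept={2}.

states=3 start=0 accept={2} delta: 0a->1 0b->2 0c->2 1a->2 1b->1 1c->2 2a->1 2b->0 2c->0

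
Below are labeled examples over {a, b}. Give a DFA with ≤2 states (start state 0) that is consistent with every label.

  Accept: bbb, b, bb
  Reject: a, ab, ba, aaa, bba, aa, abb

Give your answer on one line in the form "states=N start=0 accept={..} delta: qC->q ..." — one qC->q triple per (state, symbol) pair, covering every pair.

Grow the machine one transition at a time. Run the examples from 0; the earliest place one falls off (shortest prefix, ties alphabetical) gets sent to the lowest-numbered state that keeps every Accept/Reject pair distinguishable — a pair clashes when both reach the same state with identical unread suffix — and to a fresh state only if none does.
a: 0a undefined. 0a->0: no, b/ab meet in 0 with "b" left. Open state 1: 0a->1.
b: 0b undefined. 0b->0: ok.
aa: 1a undefined. 1a->0: no, bbb/aa meet in 0. 1a->1: ok.
ab: 1b undefined. 1b->0: no, bbb/ab meet in 0. 1b->1: ok.
All examples now run through 2 states with every (state, symbol) defined. Accept strings end in {0}, Reject strings end in {1}; accept={0}.

states=2 start=0 accept={0} delta: 0a->1 0b->0 1a->1 1b->1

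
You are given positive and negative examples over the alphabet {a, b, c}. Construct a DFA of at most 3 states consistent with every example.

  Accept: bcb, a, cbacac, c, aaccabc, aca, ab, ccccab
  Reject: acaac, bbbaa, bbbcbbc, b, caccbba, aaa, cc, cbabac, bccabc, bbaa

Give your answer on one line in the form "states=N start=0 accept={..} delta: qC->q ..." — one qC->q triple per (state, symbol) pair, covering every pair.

states=3 start=0 accept={1} delta: 0a->1 0b->0 0c->1 1a->2 1b->1 1c->0 2a->0 2b->1 2c->2

Grow the machine one transition at a time. Run the examples from 0; the earliest place one falls off (shortest prefix, ties alphabetical) gets sent to the lowest-numbered state that keeps every Accept/Reject pair distinguishable — a pair clashes when both reach the same state with identical unread suffix — and to a fresh state only if none does.
a: 0a undefined. 0a->0: no, a/aaa meet in 0. Open state 1: 0a->1.
b: 0b undefined. 0b->0: ok.
c: 0c undefined. 0c->0: no, bcb/bbbcbbc meet in 0. 0c->1: ok.
aa: 1a undefined. 1a->0: no, a/aaa meet in 1. 1a->1: no, a/bbbaa meet in 1. Open state 2: 1a->2.
ab: 1b undefined. 1b->0: no, bcb/b meet in 0. 1b->1: ok.
ac: 1c undefined. 1c->0: ok.
aaa: 2a undefined. 2a->0: ok.
aac: 2c undefined. 2c->0: no, cbacac/acaac meet in 0. 2c->1: no, bcb/acaac meet in 1. 2c->2: ok.
cbab: 2b undefined. 2b->0: no, bcb/caccbba meet in 1. 2b->1: ok.
All examples now run through 3 states with every (state, symbol) defined. Accept strings end in {1}, Reject strings end in {0,2}; accept={1}.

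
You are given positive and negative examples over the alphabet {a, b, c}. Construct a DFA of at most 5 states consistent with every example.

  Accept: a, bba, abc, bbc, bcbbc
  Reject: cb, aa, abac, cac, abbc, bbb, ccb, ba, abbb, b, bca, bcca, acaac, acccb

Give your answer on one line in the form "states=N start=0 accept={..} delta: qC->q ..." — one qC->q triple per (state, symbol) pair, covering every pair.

states=5 start=0 accept={1,4} delta: 0a->1 0b->2 0c->0 1a->0 1b->3 1c->0 2a->0 2b->3 2c->4 3a->1 3b->0 3c->1 4a->0 4b->0 4c->1

Fold the examples into a partial DFA from state 0: repeatedly fix the first undefined (state, symbol) met by the shortest-then-alphabetical prefix, trying targets in increasing order and rejecting any under which an Accept and a Reject string meet in one state with the same remainder; add a state when all current targets are rejected. Accepting states are where Accept strings end.
a: 0a undefined. 0a->0: no, a/aa meet in 0. Open state 1: 0a->1.
b: 0b undefined. 0b->0: no, a/ba meet in 1. 0b->1: no, a/b meet in 1. Open state 2: 0b->2.
c: 0c undefined. 0c->0: ok.
aa: 1a undefined. 1a->0: ok.
ab: 1b undefined. 1b->0: no, abc/aa meet in 0. 1b->1: no, a/abbb meet in 1. 1b->2: no, bbc/abbc meet in 2 with "bc" left. Open state 3: 1b->3.
ac: 1c undefined. 1c->0: ok.
ba: 2a undefined. 2a->0: ok.
bb: 2b undefined. 2b->0: no, bbc/aa meet in 0. 2b->1: no, bba/aa meet in 0. 2b->2: no, bba/aa meet in 0. 2b->3: ok.
bc: 2c undefined. 2c->0: no, a/bca meet in 1. 2c->1: no, a/bcca meet in 1. 2c->2: no, bcbbc/abbc meet in 3 with "bc" left. 2c->3: no, bba/bca meet in 3 with "a" left. Open state 4: 2c->4.
aba: 3a undefined. 3a->0: no, bba/aa meet in 0. 3a->1: ok.
abb: 3b undefined. 3b->0: ok.
abc: 3c undefined. 3c->0: no, abc/aa meet in 0. 3c->1: ok.
bca: 4a undefined. 4a->0: ok.
bcb: 4b undefined. 4b->0: ok.
bcc: 4c undefined. 4c->0: no, a/bcca meet in 1. 4c->1: ok.
All examples now run through 5 states with every (state, symbol) defined. Accept strings end in {1,4}, Reject strings end in {0,2}; accept={1,4}.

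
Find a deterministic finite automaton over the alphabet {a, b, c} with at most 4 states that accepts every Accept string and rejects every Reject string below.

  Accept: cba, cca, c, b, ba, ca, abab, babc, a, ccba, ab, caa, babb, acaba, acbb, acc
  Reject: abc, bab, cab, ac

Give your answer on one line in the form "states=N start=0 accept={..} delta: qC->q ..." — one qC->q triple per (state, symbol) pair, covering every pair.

states=3 start=0 accept={1,2} delta: 0a->1 0b->1 0c->1 1a->2 1b->2 1c->0 2a->1 2b->0 2c->0

State merging on the prefix tree: take the shortest (then alphabetical) example prefix whose next move is undefined and point that move at state 0, else 1, else 2, ...; a target is out if some Accept/Reject pair would then sit in one state with the same input left (inseparable). If every existing state is out, open a new one.
a: 0a undefined. 0a->0: no, c/ac meet in 0 with "c" left. Open state 1: 0a->1.
b: 0b undefined. 0b->0: no, babc/abc meet in 1 with "bc" left. 0b->1: ok.
c: 0c undefined. 0c->0: no, ab/cab meet in 1 with "b" left. 0c->1: ok.
ab: 1b undefined. 1b->0: no, cba/abc meet in 1. 1b->1: no, abab/bab meet in 1 with "ab" left. Open state 2: 1b->2.
ac: 1c undefined. 1c->0: ok.
ba: 1a undefined. 1a->0: no, cca/bab meet in 1. 1a->1: no, babc/abc meet in 2 with "c" left. 1a->2: ok.
aba: 2a undefined. 2a->0: no, cba/ac meet in 0. 2a->1: ok.
abc: 2c undefined. 2c->0: ok.
bab: 2b undefined. 2b->0: ok.
All examples now run through 3 states with every (state, symbol) defined. Accept strings end in {1,2}, Reject strings end in {0}; accept={1,2}.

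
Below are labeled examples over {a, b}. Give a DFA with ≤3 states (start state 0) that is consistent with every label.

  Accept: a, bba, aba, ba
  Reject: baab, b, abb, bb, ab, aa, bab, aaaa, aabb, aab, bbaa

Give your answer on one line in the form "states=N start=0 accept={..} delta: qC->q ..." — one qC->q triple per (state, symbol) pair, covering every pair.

states=2 start=0 accept={1} delta: 0a->1 0b->0 1a->0 1b->0

Fold the examples into a partial DFA from state 0: repeatedly fix the first undefined (state, symbol) met by the shortest-then-alphabetical prefix, trying targets in increasing order and rejecting any under which an Accept and a Reject string meet in one state with the same remainder; add a state when all current targets are rejected. Accepting states are where Accept strings end.
a: 0a undefined. 0a->0: no, a/aa meet in 0. Open state 1: 0a->1.
b: 0b undefined. 0b->0: ok.
aa: 1a undefined. 1a->0: ok.
ab: 1b undefined. 1b->0: ok.
All examples now run through 2 states with every (state, symbol) defined. Accept strings end in {1}, Reject strings end in {0}; accept={1}.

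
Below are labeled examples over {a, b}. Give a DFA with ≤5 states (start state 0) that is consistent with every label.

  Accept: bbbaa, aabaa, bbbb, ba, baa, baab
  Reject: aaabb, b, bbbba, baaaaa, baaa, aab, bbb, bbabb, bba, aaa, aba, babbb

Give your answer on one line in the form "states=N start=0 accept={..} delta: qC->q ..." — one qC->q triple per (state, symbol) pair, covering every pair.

states=5 start=0 accept={0,3,4} delta: 0a->1 0b->2 1a->0 1b->0 2a->3 2b->0 3a->4 3b->1 4a->1 4b->0

Grow the machine one transition at a time. Run the examples from 0; the earliest place one falls off (shortest prefix, ties alphabetical) gets sent to the lowest-numbered state that keeps every Accept/Reject pair distinguishable — a pair clashes when both reach the same state with identical unread suffix — and to a fresh state only if none does.
a: 0a undefined. 0a->0: no, ba/aba meet in 0 with "ba" left. Open state 1: 0a->1.
b: 0b undefined. 0b->0: no, bbbb/b meet in 0. 0b->1: no, baa/aaa meet in 1 with "aa" left. Open state 2: 0b->2.
aa: 1a undefined. 1a->0: ok.
ab: 1b undefined. 1b->0: ok.
ba: 2a undefined. 2a->0: no, aabaa/aaa meet in 1. 2a->1: no, ba/baaaaa meet in 1. 2a->2: no, aabaa/aaabb meet in 2. Open state 3: 2a->3.
bb: 2b undefined. 2b->0: ok.
baa: 3a undefined. 3a->0: no, baab/aaabb meet in 2. 3a->1: no, bbbaa/bbbba meet in 1. 3a->2: no, bbbaa/aaabb meet in 2. 3a->3: no, bbbaa/baaaaa meet in 3. Open state 4: 3a->4.
bab: 3b undefined. 3b->0: no, bbbb/babbb meet in 0. 3b->1: ok.
baaa: 4a undefined. 4a->0: no, bbbb/baaaaa meet in 0. 4a->1: ok.
baab: 4b undefined. 4b->0: ok.
All examples now run through 5 states with every (state, symbol) defined. Accept strings end in {0,3,4}, Reject strings end in {1,2}; accept={0,3,4}.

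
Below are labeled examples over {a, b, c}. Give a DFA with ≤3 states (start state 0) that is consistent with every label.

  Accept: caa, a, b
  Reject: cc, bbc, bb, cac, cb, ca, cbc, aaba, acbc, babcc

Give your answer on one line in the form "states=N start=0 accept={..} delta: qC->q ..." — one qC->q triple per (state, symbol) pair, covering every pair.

states=3 start=0 accept={0,1} delta: 0a->0 0b->1 0c->1 1a->2 1b->2 1c->2 2a->0 2b->0 2c->2

Fold the examples into a partial DFA from state 0: repeatedly fix the first undefined (state, symbol) met by the shortest-then-alphabetical prefix, trying targets in increasing order and rejecting any under which an Accept and a Reject string meet in one state with the same remainder; add a state when all current targets are rejected. Accepting states are where Accept strings end.
a: 0a undefined. 0a->0: ok.
b: 0b undefined. 0b->0: no, a/bb meet in 0. Open state 1: 0b->1.
c: 0c undefined. 0c->0: no, caa/cc meet in 0. 0c->1: ok.
ba: 1a undefined. 1a->0: no, caa/ca meet in 0. 1a->1: no, caa/ca meet in 1. Open state 2: 1a->2.
bb: 1b undefined. 1b->0: no, a/bb meet in 0. 1b->1: no, b/bb meet in 1. 1b->2: ok.
cc: 1c undefined. 1c->0: no, a/cc meet in 0. 1c->1: no, b/cc meet in 1. 1c->2: ok.
bab: 2b undefined. 2b->0: ok.
bbc: 2c undefined. 2c->0: no, a/bbc meet in 0. 2c->1: no, b/bbc meet in 1. 2c->2: ok.
caa: 2a undefined. 2a->0: ok.
All examples now run through 3 states with every (state, symbol) defined. Accept strings end in {0,1}, Reject strings end in {2}; accept={0,1}.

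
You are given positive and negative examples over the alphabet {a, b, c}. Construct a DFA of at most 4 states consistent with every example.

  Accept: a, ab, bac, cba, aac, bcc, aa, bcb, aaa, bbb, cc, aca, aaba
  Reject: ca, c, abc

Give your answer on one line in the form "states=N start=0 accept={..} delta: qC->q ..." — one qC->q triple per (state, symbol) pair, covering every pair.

states=3 start=0 accept={0,1} delta: 0a->1 0b->0 0c->2 1a->1 1b->0 1c->0 2a->2 2b->0 2c->0

State merging on the prefix tree: take the shortest (then alphabetical) example prefix whose next move is undefined and point that move at state 0, else 1, else 2, ...; a target is out if some Accept/Reject pair would then sit in one state with the same input left (inseparable). If every existing state is out, open a new one.
a: 0a undefined. 0a->0: no, aac/c meet in 0 with "c" left. Open state 1: 0a->1.
b: 0b undefined. 0b->0: ok.
c: 0c undefined. 0c->0: no, a/ca meet in 1. 0c->1: no, a/c meet in 1. Open state 2: 0c->2.
aa: 1a undefined. 1a->0: no, aac/c meet in 2. 1a->1: ok.
ab: 1b undefined. 1b->0: ok.
ac: 1c undefined. 1c->0: ok.
ca: 2a undefined. 2a->0: no, ab/ca meet in 0. 2a->1: no, a/ca meet in 1. 2a->2: ok.
cb: 2b undefined. 2b->0: ok.
cc: 2c undefined. 2c->0: ok.
All examples now run through 3 states with every (state, symbol) defined. Accept strings end in {0,1}, Reject strings end in {2}; accept={0,1}.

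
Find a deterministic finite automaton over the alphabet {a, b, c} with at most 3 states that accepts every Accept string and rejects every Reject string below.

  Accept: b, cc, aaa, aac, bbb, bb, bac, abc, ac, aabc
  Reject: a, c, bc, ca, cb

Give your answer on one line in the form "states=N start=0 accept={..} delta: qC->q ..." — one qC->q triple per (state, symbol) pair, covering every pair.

State merging on the prefix tree: take the shortest (then alphabetical) example prefix whose next move is undefined and point that move at state 0, else 1, else 2, ...; a target is out if some Accept/Reject pair would then sit in one state with the same input left (inseparable). If every existing state is out, open a new one.
a: 0a undefined. 0a->0: no, aaa/a meet in 0. Open state 1: 0a->1.
b: 0b undefined. 0b->0: ok.
c: 0c undefined. 0c->0: no, b/c meet in 0. 0c->1: ok.
aa: 1a undefined. 1a->0: no, b/ca meet in 0. 1a->1: no, aaa/a meet in 1. Open state 2: 1a->2.
ab: 1b undefined. 1b->0: no, b/cb meet in 0. 1b->1: ok.
ac: 1c undefined. 1c->0: ok.
aaa: 2a undefined. 2a->0: ok.
aab: 2b undefined. 2b->0: no, aabc/a meet in 1. 2b->1: ok.
aac: 2c undefined. 2c->0: ok.
All examples now run through 3 states with every (state, symbol) defined. Accept strings end in {0}, Reject strings end in {1,2}; accept={0}.

states=3 start=0 accept={0} delta: 0a->1 0b->0 0c->1 1a->2 1b->1 1c->0 2a->0 2b->1 2c->0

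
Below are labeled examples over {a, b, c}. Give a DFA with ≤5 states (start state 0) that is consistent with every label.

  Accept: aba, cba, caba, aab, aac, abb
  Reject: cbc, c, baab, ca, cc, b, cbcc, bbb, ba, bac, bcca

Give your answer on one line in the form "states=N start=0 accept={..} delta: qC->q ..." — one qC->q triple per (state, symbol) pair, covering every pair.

State merging on the prefix tree: take the shortest (then alphabetical) example prefix whose next move is undefined and point that move at state 0, else 1, else 2, ...; a target is out if some Accept/Reject pair would then sit in one state with the same input left (inseparable). If every existing state is out, open a new one.
a: 0a undefined. 0a->0: no, aba/ba meet in 0 with "ba" left. Open state 1: 0a->1.
b: 0b undefined. 0b->0: no, aab/baab meet in 1 with "ab" left. 0b->1: no, aac/bac meet in 1 with "ac" left. Open state 2: 0b->2.
c: 0c undefined. 0c->0: no, cba/ba meet in 2 with "a" left. 0c->1: ok.
aa: 1a undefined. 1a->0: no, caba/ba meet in 2 with "a" left. 1a->1: no, aac/cc meet in 1 with "c" left. 1a->2: ok.
ab: 1b undefined. 1b->0: no, aba/cbc meet in 1. 1b->1: no, aba/ca meet in 2. 1b->2: no, aba/ba meet in 2 with "a" left. Open state 3: 1b->3.
ba: 2a undefined. 2a->0: ok.
bb: 2b undefined. 2b->0: no, caba/c meet in 1. 2b->1: no, caba/ca meet in 2. 2b->2: no, caba/ba meet in 0. 2b->3: no, aab/baab meet in 3. Open state 4: 2b->4.
bc: 2c undefined. 2c->0: no, aac/ba meet in 0. 2c->1: no, aac/c meet in 1. 2c->2: no, aac/ca meet in 2. 2c->3: no, aac/baab meet in 3. 2c->4: ok.
cc: 1c undefined. 1c->0: ok.
aba: 3a undefined. 3a->0: no, aba/cc meet in 0. 3a->1: no, aba/c meet in 1. 3a->2: no, aba/ca meet in 2. 3a->3: no, aba/baab meet in 3. 3a->4: ok.
abb: 3b undefined. 3b->0: no, abb/cc meet in 0. 3b->1: no, abb/c meet in 1. 3b->2: no, abb/ca meet in 2. 3b->3: no, abb/baab meet in 3. 3b->4: ok.
bbb: 4b undefined. 4b->0: ok.
bcc: 4c undefined. 4c->0: ok.
cbc: 3c undefined. 3c->0: ok.
caba: 4a undefined. 4a->0: no, caba/cbc meet in 0. 4a->1: no, caba/c meet in 1. 4a->2: no, caba/ca meet in 2. 4a->3: no, caba/baab meet in 3. 4a->4: ok.
All examples now run through 5 states with every (state, symbol) defined. Accept strings end in {4}, Reject strings end in {0,1,2,3}; accept={4}.

states=5 start=0 accept={4} delta: 0a->1 0b->2 0c->1 1a->2 1b->3 1c->0 2a->0 2b->4 2c->4 3a->4 3b->4 3c->0 4a->4 4b->0 4c->0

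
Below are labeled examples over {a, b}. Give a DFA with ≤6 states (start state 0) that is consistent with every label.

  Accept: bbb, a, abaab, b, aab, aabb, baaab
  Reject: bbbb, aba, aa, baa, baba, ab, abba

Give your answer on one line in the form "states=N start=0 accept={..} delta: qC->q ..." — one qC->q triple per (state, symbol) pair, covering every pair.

Grow the machine one transition at a time. Run the examples from 0; the earliest place one falls off (shortest prefix, ties alphabetical) gets sent to the lowest-numbered state that keeps every Accept/Reject pair distinguishable — a pair clashes when both reach the same state with identical unread suffix — and to a fresh state only if none does.
a: 0a undefined. 0a->0: no, a/aa meet in 0. Open state 1: 0a->1.
b: 0b undefined. 0b->0: no, bbb/bbbb meet in 0. 0b->1: ok.
aa: 1a undefined. 1a->0: no, a/baa meet in 1. 1a->1: no, a/aa meet in 1. Open state 2: 1a->2.
ab: 1b undefined. 1b->0: no, bbb/aba meet in 1. 1b->1: no, bbb/bbbb meet in 1. 1b->2: no, aabb/bbbb meet in 2 with "bb" left. Open state 3: 1b->3.
aab: 2b undefined. 2b->0: no, a/baba meet in 1. 2b->1: no, aabb/ab meet in 3. 2b->2: no, aab/aa meet in 2. 2b->3: no, aab/ab meet in 3. Open state 4: 2b->4.
aba: 3a undefined. 3a->0: no, abaab/ab meet in 3. 3a->1: no, a/aba meet in 1. 3a->2: ok.
abb: 3b undefined. 3b->0: no, a/bbbb meet in 1. 3b->1: ok.
baa: 2a undefined. 2a->0: no, baaab/bbbb meet in 3. 2a->1: no, bbb/baa meet in 1. 2a->2: ok.
aabb: 4b undefined. 4b->0: ok.
baba: 4a undefined. 4a->0: no, aabb/baba meet in 0. 4a->1: no, bbb/baba meet in 1. 4a->2: ok.
All examples now run through 5 states with every (state, symbol) defined. Accept strings end in {0,1,4}, Reject strings end in {2,3}; accept={0,1,4}.

states=5 start=0 accept={0,1,4} delta: 0a->1 0b->1 1a->2 1b->3 2a->2 2b->4 3a->2 3b->1 4a->2 4b->0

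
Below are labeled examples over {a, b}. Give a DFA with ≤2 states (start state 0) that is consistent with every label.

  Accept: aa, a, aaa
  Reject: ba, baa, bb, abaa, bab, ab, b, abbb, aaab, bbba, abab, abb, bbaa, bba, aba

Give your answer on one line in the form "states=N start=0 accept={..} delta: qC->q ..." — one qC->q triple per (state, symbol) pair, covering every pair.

Fold the examples into a partial DFA from state 0: repeatedly fix the first undefined (state, symbol) met by the shortest-then-alphabetical prefix, trying targets in increasing order and rejecting any under which an Accept and a Reject string meet in one state with the same remainder; add a state when all current targets are rejected. Accepting states are where Accept strings end.
a: 0a undefined. 0a->0: ok.
b: 0b undefined. 0b->0: no, aa/ba meet in 0. Open state 1: 0b->1.
ba: 1a undefined. 1a->0: no, aa/ba meet in 0. 1a->1: ok.
bb: 1b undefined. 1b->0: no, aa/bb meet in 0. 1b->1: ok.
All examples now run through 2 states with every (state, symbol) defined. Accept strings end in {0}, Reject strings end in {1}; accept={0}.

states=2 start=0 accept={0} delta: 0a->0 0b->1 1a->1 1b->1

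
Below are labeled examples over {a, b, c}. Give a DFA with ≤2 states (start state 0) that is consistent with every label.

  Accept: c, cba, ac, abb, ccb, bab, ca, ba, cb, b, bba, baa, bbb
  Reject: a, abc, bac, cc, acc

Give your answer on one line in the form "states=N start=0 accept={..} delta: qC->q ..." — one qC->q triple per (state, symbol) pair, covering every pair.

State merging on the prefix tree: take the shortest (then alphabetical) example prefix whose next move is undefined and point that move at state 0, else 1, else 2, ...; a target is out if some Accept/Reject pair would then sit in one state with the same input left (inseparable). If every existing state is out, open a new one.
a: 0a undefined. 0a->0: ok.
b: 0b undefined. 0b->0: no, c/abc meet in 0 with "c" left. Open state 1: 0b->1.
c: 0c undefined. 0c->0: no, c/a meet in 0. 0c->1: ok.
ba: 1a undefined. 1a->0: no, c/bac meet in 1. 1a->1: ok.
bb: 1b undefined. 1b->0: no, cba/a meet in 0. 1b->1: ok.
cc: 1c undefined. 1c->0: ok.
All examples now run through 2 states with every (state, symbol) defined. Accept strings end in {1}, Reject strings end in {0}; accept={1}.

states=2 start=0 accept={1} delta: 0a->0 0b->1 0c->1 1a->1 1b->1 1c->0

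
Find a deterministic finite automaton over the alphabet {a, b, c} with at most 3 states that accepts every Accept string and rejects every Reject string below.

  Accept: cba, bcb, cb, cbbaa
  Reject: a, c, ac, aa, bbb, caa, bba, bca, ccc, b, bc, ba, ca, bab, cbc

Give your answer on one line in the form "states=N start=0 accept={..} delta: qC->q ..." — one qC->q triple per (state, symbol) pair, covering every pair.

states=3 start=0 accept={2} delta: 0a->0 0b->0 0c->1 1a->0 1b->2 1c->0 2a->2 2b->2 2c->0

State merging on the prefix tree: take the shortest (then alphabetical) example prefix whose next move is undefined and point that move at state 0, else 1, else 2, ...; a target is out if some Accept/Reject pair would then sit in one state with the same input left (inseparable). If every existing state is out, open a new one.
a: 0a undefined. 0a->0: ok.
b: 0b undefined. 0b->0: ok.
c: 0c undefined. 0c->0: no, cba/a meet in 0. Open state 1: 0c->1.
ca: 1a undefined. 1a->0: ok.
cb: 1b undefined. 1b->0: no, cba/a meet in 0. 1b->1: no, cba/a meet in 0. Open state 2: 1b->2.
cc: 1c undefined. 1c->0: ok.
cba: 2a undefined. 2a->0: no, cba/a meet in 0. 2a->1: no, cba/c meet in 1. 2a->2: ok.
cbb: 2b undefined. 2b->0: no, cbbaa/a meet in 0. 2b->1: no, cbbaa/a meet in 0. 2b->2: ok.
cbc: 2c undefined. 2c->0: ok.
All examples now run through 3 states with every (state, symbol) defined. Accept strings end in {2}, Reject strings end in {0,1}; accept={2}.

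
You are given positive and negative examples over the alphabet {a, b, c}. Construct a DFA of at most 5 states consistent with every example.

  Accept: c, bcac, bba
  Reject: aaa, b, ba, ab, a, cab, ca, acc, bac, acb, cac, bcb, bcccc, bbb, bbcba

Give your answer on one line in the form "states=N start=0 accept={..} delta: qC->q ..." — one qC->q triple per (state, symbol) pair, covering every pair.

states=4 start=0 accept={2} delta: 0a->0 0b->1 0c->2 1a->1 1b->3 1c->0 2a->1 2b->0 2c->1 3a->2 3b->0 3c->0

Fold the examples into a partial DFA from state 0: repeatedly fix the first undefined (state, symbol) met by the shortest-then-alphabetical prefix, trying targets in increasing order and rejecting any under which an Accept and a Reject string meet in one state with the same remainder; add a state when all current targets are rejected. Accepting states are where Accept strings end.
a: 0a undefined. 0a->0: ok.
b: 0b undefined. 0b->0: no, c/bac meet in 0 with "c" left. Open state 1: 0b->1.
c: 0c undefined. 0c->0: no, c/aaa meet in 0. 0c->1: no, c/b meet in 1. Open state 2: 0c->2.
ba: 1a undefined. 1a->0: no, c/bac meet in 2. 1a->1: ok.
bb: 1b undefined. 1b->0: no, bba/aaa meet in 0. 1b->1: no, bba/b meet in 1. 1b->2: no, bba/ca meet in 2 with "a" left. Open state 3: 1b->3.
bc: 1c undefined. 1c->0: ok.
ca: 2a undefined. 2a->0: no, c/cac meet in 2. 2a->1: ok.
acb: 2b undefined. 2b->0: ok.
acc: 2c undefined. 2c->0: no, c/bcccc meet in 2. 2c->1: ok.
bba: 3a undefined. 3a->0: no, bba/aaa meet in 0. 3a->1: no, bba/b meet in 1. 3a->2: ok.
bbb: 3b undefined. 3b->0: ok.
bbc: 3c undefined. 3c->0: ok.
All examples now run through 4 states with every (state, symbol) defined. Accept strings end in {2}, Reject strings end in {0,1,3}; accept={2}.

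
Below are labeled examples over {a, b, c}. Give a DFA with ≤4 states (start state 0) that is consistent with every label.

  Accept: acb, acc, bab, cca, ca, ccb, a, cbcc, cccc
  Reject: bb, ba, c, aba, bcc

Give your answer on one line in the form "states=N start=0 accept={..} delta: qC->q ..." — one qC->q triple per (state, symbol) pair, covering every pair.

Fold the examples into a partial DFA from state 0: repeatedly fix the first undefined (state, symbol) met by the shortest-then-alphabetical prefix, trying targets in increasing order and rejecting any under which an Accept and a Reject string meet in one state with the same remainder; add a state when all current targets are rejected. Accepting states are where Accept strings end.
a: 0a undefined. 0a->0: ok.
b: 0b undefined. 0b->0: no, acc/bcc meet in 0 with "cc" left. Open state 1: 0b->1.
c: 0c undefined. 0c->0: no, acc/c meet in 0. 0c->1: no, acb/bb meet in 1 with "b" left. Open state 2: 0c->2.
ba: 1a undefined. 1a->0: no, a/ba meet in 0. 1a->1: no, bab/bb meet in 1 with "b" left. 1a->2: ok.
bb: 1b undefined. 1b->0: no, a/bb meet in 0. 1b->1: ok.
bc: 1c undefined. 1c->0: ok.
ca: 2a undefined. 2a->0: ok.
cb: 2b undefined. 2b->0: ok.
cc: 2c undefined. 2c->0: no, ccb/bb meet in 1. 2c->1: no, acc/bb meet in 1. 2c->2: no, acc/ba meet in 2. Open state 3: 2c->3.
cca: 3a undefined. 3a->0: ok.
ccb: 3b undefined. 3b->0: ok.
ccc: 3c undefined. 3c->0: no, cccc/ba meet in 2. 3c->1: ok.
All examples now run through 4 states with every (state, symbol) defined. Accept strings end in {0,3}, Reject strings end in {1,2}; accept={0,3}.

states=4 start=0 accept={0,3} delta: 0a->0 0b->1 0c->2 1a->2 1b->1 1c->0 2a->0 2b->0 2c->3 3a->0 3b->0 3c->1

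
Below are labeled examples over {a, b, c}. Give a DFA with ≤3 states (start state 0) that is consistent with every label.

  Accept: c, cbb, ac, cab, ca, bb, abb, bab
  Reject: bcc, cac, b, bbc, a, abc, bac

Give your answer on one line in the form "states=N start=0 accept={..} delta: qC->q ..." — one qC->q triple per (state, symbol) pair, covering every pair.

State merging on the prefix tree: take the shortest (then alphabetical) example prefix whose next move is undefined and point that move at state 0, else 1, else 2, ...; a target is out if some Accept/Reject pair would then sit in one state with the same input left (inseparable). If every existing state is out, open a new one.
a: 0a undefined. 0a->0: ok.
b: 0b undefined. 0b->0: no, c/bbc meet in 0 with "c" left. Open state 1: 0b->1.
c: 0c undefined. 0c->0: no, c/cac meet in 0. 0c->1: no, c/b meet in 1. Open state 2: 0c->2.
ba: 1a undefined. 1a->0: no, c/bac meet in 2. 1a->1: ok.
bb: 1b undefined. 1b->0: no, c/bbc meet in 2. 1b->1: no, bb/b meet in 1. 1b->2: ok.
bc: 1c undefined. 1c->0: no, c/bcc meet in 2. 1c->1: ok.
ca: 2a undefined. 2a->0: no, c/cac meet in 2. 2a->1: no, ca/bcc meet in 1. 2a->2: ok.
cb: 2b undefined. 2b->0: no, cbb/bcc meet in 1. 2b->1: no, cab/bcc meet in 1. 2b->2: ok.
bbc: 2c undefined. 2c->0: ok.
All examples now run through 3 states with every (state, symbol) defined. Accept strings end in {2}, Reject strings end in {0,1}; accept={2}.

states=3 start=0 accept={2} delta: 0a->0 0b->1 0c->2 1a->1 1b->2 1c->1 2a->2 2b->2 2c->0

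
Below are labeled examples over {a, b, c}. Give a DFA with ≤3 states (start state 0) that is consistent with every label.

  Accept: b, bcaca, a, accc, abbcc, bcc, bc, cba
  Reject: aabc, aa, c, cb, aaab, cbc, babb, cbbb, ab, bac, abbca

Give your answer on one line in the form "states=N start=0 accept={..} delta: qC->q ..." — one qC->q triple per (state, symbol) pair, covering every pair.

states=3 start=0 accept={1} delta: 0a->1 0b->1 0c->2 1a->2 1b->0 1c->1 2a->1 2b->2 2c->0

Fold the examples into a partial DFA from state 0: repeatedly fix the first undefined (state, symbol) met by the shortest-then-alphabetical prefix, trying targets in increasing order and rejecting any under which an Accept and a Reject string meet in one state with the same remainder; add a state when all current targets are rejected. Accepting states are where Accept strings end.
a: 0a undefined. 0a->0: no, b/aaab meet in 0 with "b" left. Open state 1: 0a->1.
b: 0b undefined. 0b->0: no, bc/c meet in 0 with "c" left. 0b->1: ok.
c: 0c undefined. 0c->0: no, b/cb meet in 1. 0c->1: no, b/c meet in 1. Open state 2: 0c->2.
aa: 1a undefined. 1a->0: no, bc/aabc meet in 1 with "c" left. 1a->1: no, b/aa meet in 1. 1a->2: ok.
ab: 1b undefined. 1b->0: ok.
ac: 1c undefined. 1c->0: no, b/abbca meet in 1. 1c->1: ok.
cb: 2b undefined. 2b->0: no, b/babb meet in 1. 2b->1: no, b/aabc meet in 1. 2b->2: ok.
aaa: 2a undefined. 2a->0: no, b/aaab meet in 1. 2a->1: ok.
bac: 2c undefined. 2c->0: ok.
All examples now run through 3 states with every (state, symbol) defined. Accept strings end in {1}, Reject strings end in {0,2}; accept={1}.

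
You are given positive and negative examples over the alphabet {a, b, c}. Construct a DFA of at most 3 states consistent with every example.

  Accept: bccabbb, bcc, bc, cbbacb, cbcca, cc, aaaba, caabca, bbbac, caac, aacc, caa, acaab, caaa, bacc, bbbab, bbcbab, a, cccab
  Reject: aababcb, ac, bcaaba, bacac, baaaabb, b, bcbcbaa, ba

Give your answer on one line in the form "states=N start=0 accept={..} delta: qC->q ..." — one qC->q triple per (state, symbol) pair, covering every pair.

State merging on the prefix tree: take the shortest (then alphabetical) example prefix whose next move is undefined and point that move at state 0, else 1, else 2, ...; a target is out if some Accept/Reject pair would then sit in one state with the same input left (inseparable). If every existing state is out, open a new one.
a: 0a undefined. 0a->0: no, aaaba/ba meet in 0 with "ba" left. Open state 1: 0a->1.
b: 0b undefined. 0b->0: no, bbbac/ac meet in 1 with "c" left. 0b->1: no, bc/ac meet in 1 with "c" left. Open state 2: 0b->2.
c: 0c undefined. 0c->0: ok.
aa: 1a undefined. 1a->0: ok.
ac: 1c undefined. 1c->0: no, cc/ac meet in 0. 1c->1: no, caaa/ac meet in 1. 1c->2: ok.
ba: 2a undefined. 2a->0: no, cc/ba meet in 0. 2a->1: no, acaab/ac meet in 2. 2a->2: ok.
bb: 2b undefined. 2b->0: ok.
bc: 2c undefined. 2c->0: ok.
aaab: 1b undefined. 1b->0: ok.
All examples now run through 3 states with every (state, symbol) defined. Accept strings end in {0,1}, Reject strings end in {2}; accept={0,1}.

states=3 start=0 accept={0,1} delta: 0a->1 0b->2 0c->0 1a->0 1b->0 1c->2 2a->2 2b->0 2c->0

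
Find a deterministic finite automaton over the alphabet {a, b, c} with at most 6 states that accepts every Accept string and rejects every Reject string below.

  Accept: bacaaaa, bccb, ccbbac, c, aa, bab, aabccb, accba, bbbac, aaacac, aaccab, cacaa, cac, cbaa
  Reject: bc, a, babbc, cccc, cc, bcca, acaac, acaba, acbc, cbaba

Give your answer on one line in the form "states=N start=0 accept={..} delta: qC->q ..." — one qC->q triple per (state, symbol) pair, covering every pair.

State merging on the prefix tree: take the shortest (then alphabetical) example prefix whose next move is undefined and point that move at state 0, else 1, else 2, ...; a target is out if some Accept/Reject pair would then sit in one state with the same input left (inseparable). If every existing state is out, open a new one.
a: 0a undefined. 0a->0: no, aa/a meet in 0. Open state 1: 0a->1.
b: 0b undefined. 0b->0: no, c/bc meet in 0 with "c" left. 0b->1: ok.
c: 0c undefined. 0c->0: no, c/cccc meet in 0. 0c->1: no, c/a meet in 1. Open state 2: 0c->2.
aa: 1a undefined. 1a->0: no, bab/a meet in 1. 1a->1: no, aa/a meet in 1. 1a->2: ok.
ac: 1c undefined. 1c->0: ok.
bb: 1b undefined. 1b->0: no, bbbac/cc meet in 2 with "c" left. 1b->1: no, c/acaba meet in 2. 1b->2: ok.
ca: 2a undefined. 2a->0: no, cacaa/a meet in 1. 2a->1: no, aaacac/bc meet in 0. 2a->2: no, c/bcca meet in 2. Open state 3: 2a->3.
cb: 2b undefined. 2b->0: no, bccb/bc meet in 0. 2b->1: no, bccb/a meet in 1. 2b->2: no, accba/bcca meet in 3. 2b->3: no, bccb/bcca meet in 3. Open state 4: 2b->4.
cc: 2c undefined. 2c->0: ok.
cac: 3c undefined. 3c->0: no, ccbbac/bc meet in 0. 3c->1: no, ccbbac/a meet in 1. 3c->2: ok.
cba: 4a undefined. 4a->0: no, ccbbac/cbaba meet in 2. 4a->1: no, accba/a meet in 1. 4a->2: no, ccbbac/cbaba meet in 2. 4a->3: no, accba/bcca meet in 3. 4a->4: ok.
aabc: 4c undefined. 4c->0: no, bbbac/bc meet in 0. 4c->1: no, aabccb/a meet in 1. 4c->2: no, aabccb/a meet in 1. 4c->3: no, bbbac/bcca meet in 3. 4c->4: ok.
babb: 4b undefined. 4b->0: no, ccbbac/babbc meet in 2. 4b->1: no, ccbbac/cbaba meet in 2. 4b->2: ok.
cacaa: 3a undefined. 3a->0: no, bacaaaa/bc meet in 0. 3a->1: no, bacaaaa/a meet in 1. 3a->2: ok.
aaccab: 3b undefined. 3b->0: no, aaccab/bc meet in 0. 3b->1: no, aaccab/a meet in 1. 3b->2: ok.
All examples now run through 5 states with every (state, symbol) defined. Accept strings end in {2,4}, Reject strings end in {0,1,3}; accept={2,4}.

states=5 start=0 accept={2,4} delta: 0a->1 0b->1 0c->2 1a->2 1b->2 1c->0 2a->3 2b->4 2c->0 3a->2 3b->2 3c->2 4a->4 4b->2 4c->4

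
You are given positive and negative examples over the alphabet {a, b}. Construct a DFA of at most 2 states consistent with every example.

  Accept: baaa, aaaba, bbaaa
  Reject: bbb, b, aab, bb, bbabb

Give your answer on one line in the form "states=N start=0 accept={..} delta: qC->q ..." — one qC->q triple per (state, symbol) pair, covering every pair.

states=2 start=0 accept={0} delta: 0a->0 0b->1 1a->0 1b->1

Grow the machine one transition at a time. Run the examples from 0; the earliest place one falls off (shortest prefix, ties alphabetical) gets sent to the lowest-numbered state that keeps every Accept/Reject pair distinguishable — a pair clashes when both reach the same state with identical unread suffix — and to a fresh state only if none does.
a: 0a undefined. 0a->0: ok.
b: 0b undefined. 0b->0: no, baaa/bbb meet in 0. Open state 1: 0b->1.
ba: 1a undefined. 1a->0: ok.
bb: 1b undefined. 1b->0: no, baaa/bb meet in 0. 1b->1: ok.
All examples now run through 2 states with every (state, symbol) defined. Accept strings end in {0}, Reject strings end in {1}; accept={0}.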